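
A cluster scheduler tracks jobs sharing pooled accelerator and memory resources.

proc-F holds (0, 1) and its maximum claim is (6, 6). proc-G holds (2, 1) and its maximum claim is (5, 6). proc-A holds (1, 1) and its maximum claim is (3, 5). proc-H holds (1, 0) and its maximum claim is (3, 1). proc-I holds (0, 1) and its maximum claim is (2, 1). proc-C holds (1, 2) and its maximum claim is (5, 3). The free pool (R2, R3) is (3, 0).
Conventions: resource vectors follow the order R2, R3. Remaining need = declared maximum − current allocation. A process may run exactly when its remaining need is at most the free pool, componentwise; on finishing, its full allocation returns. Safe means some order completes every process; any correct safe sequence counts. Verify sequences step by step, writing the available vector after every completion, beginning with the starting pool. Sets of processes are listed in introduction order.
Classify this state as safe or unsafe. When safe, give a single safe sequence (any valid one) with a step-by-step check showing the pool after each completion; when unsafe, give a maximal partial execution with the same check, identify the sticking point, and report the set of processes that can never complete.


UNSAFE.
Key observation: after proc-I, proc-H, proc-C complete, (5, 3) is the best the pool ever gets, yet each leftover process wants more R3.
The run proc-I, proc-H, proc-C cannot be extended any further. Walking it through:
  pool = (3, 0)
  proc-I: need (2, 0) fits (3, 0); releases (0, 1), pool now (3, 1)
  proc-H: need (2, 1) fits (3, 1); releases (1, 0), pool now (4, 1)
  proc-C: need (4, 1) fits (4, 1); releases (1, 2), pool now (5, 3)
  proc-F still needs (6, 5) but only (5, 3) is free — short on R2 and R3
  proc-G still needs (3, 5) but only (5, 3) is free — short on R3
  proc-A still needs (2, 4) but only (5, 3) is free — short on R3
Permanently blocked: proc-F, proc-G and proc-A.


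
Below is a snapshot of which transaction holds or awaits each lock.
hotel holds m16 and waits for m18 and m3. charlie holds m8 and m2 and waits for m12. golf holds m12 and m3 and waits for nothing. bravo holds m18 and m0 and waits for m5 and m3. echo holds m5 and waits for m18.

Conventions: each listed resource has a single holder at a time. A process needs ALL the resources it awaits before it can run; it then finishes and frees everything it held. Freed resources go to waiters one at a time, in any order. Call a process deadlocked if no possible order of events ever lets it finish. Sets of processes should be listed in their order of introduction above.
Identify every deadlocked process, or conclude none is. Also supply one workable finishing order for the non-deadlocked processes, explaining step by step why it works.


Deadlocked: hotel, bravo and echo.
Key observation: the loop bravo -> echo -> bravo blocks itself forever; hotel waits into the deadlock from upstream.
The rest can finish in the order golf, charlie.
Walking it through:
  golf: no waits; runs immediately, freeing m12 and m3
  charlie waits on m12 — all released -> runs and releases m8 and m2


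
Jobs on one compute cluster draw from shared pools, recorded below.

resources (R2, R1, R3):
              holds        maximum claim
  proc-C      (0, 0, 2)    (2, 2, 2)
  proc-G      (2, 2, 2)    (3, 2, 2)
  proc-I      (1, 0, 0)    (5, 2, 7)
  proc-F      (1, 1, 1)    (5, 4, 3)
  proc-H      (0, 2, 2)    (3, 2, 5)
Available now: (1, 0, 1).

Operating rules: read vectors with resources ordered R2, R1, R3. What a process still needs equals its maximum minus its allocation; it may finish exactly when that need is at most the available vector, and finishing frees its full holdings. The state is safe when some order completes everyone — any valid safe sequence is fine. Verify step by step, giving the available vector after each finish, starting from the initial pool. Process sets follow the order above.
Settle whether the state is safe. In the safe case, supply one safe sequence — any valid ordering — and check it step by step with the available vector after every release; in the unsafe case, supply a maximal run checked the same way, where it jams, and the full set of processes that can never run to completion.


UNSAFE — no complete ordering exists.
Key observation: proc-G, proc-H, proc-C can finish, but then (3, 4, 7) is all there is, and the blocked group's R2 demands exceed it.
The run proc-G, proc-H, proc-C cannot be extended any further. Step-by-step check:
  pool = (1, 0, 1)
  proc-G needs (1, 0, 0) <= (1, 0, 1) -> finishes; pool += (2, 2, 2) = (3, 2, 3)
  proc-H needs (3, 0, 3) <= (3, 2, 3) -> finishes; pool += (0, 2, 2) = (3, 4, 5)
  proc-C needs (2, 2, 0) <= (3, 4, 5) -> finishes; pool += (0, 0, 2) = (3, 4, 7)
  blocked: proc-I wants (4, 2, 7), pool (3, 4, 7) — not enough R2
  blocked: proc-F wants (4, 3, 2), pool (3, 4, 7) — not enough R2
Processes that can never finish: proc-I and proc-F.


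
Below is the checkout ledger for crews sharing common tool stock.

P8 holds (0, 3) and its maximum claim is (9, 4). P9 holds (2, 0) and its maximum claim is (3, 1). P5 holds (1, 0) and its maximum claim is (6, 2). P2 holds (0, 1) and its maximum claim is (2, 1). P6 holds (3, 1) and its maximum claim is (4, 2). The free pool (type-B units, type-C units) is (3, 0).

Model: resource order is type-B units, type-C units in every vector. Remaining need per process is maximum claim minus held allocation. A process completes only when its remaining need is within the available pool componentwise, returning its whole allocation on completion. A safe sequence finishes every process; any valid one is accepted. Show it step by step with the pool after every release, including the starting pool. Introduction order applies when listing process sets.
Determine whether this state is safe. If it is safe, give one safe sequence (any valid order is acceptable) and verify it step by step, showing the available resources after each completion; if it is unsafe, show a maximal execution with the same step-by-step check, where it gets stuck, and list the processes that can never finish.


The state is SAFE; one workable sequence: P2, P6, P9, P5, P8.
Key observation: P6 is the earliest step where a requested resource binds exactly: need (1, 1), pool (3, 1) at its turn.
Walking it through:
  pool = (3, 0)
  run P2 (needs (2, 0), free (3, 0)); after release of (0, 1) the pool is (3, 1)
  run P6 (needs (1, 1), free (3, 1)); after release of (3, 1) the pool is (6, 2)
  run P9 (needs (1, 1), free (6, 2)); after release of (2, 0) the pool is (8, 2)
  run P5 (needs (5, 2), free (8, 2)); after release of (1, 0) the pool is (9, 2)
  run P8 (needs (9, 1), free (9, 2)); after release of (0, 3) the pool is (9, 5)


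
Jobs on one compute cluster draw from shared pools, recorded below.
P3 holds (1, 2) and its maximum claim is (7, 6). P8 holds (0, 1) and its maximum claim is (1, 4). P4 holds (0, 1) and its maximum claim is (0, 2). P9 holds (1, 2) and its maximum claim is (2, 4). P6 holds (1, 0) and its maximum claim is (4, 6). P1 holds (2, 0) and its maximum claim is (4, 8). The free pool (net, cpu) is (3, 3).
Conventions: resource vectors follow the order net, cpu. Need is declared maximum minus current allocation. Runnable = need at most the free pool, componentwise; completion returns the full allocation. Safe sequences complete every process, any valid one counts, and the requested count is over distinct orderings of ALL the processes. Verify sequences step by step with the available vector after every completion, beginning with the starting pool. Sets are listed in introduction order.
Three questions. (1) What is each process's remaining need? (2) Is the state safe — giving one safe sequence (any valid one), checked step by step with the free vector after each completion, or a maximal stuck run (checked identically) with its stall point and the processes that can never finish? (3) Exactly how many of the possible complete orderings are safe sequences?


(1) Need matrix, components ordered net, cpu:
  P3: (6, 4)
  P8: (1, 3)
  P4: (0, 1)
  P9: (1, 2)
  P6: (3, 6)
  P1: (2, 8)
(2) The state is UNSAFE.
Key observation: after P4, P9, P8, P6 the pool peaks at (5, 7), and each blocked process is short somewhere: P3 on net; P1 on cpu.
The run P4, P9, P8, P6 cannot be extended any further. Verifying each step:
  pool = (3, 3)
  P4 needs (0, 1) <= (3, 3) -> finishes; pool += (0, 1) = (3, 4)
  P9 needs (1, 2) <= (3, 4) -> finishes; pool += (1, 2) = (4, 6)
  P8 needs (1, 3) <= (4, 6) -> finishes; pool += (0, 1) = (4, 7)
  P6 needs (3, 6) <= (4, 7) -> finishes; pool += (1, 0) = (5, 7)
  blocked: P3 wants (6, 4), pool (5, 7) — not enough net
  blocked: P1 wants (2, 8), pool (5, 7) — not enough cpu
Never able to finish: P3 and P1.
(3) Exactly 0 of the possible complete orderings are safe sequences.


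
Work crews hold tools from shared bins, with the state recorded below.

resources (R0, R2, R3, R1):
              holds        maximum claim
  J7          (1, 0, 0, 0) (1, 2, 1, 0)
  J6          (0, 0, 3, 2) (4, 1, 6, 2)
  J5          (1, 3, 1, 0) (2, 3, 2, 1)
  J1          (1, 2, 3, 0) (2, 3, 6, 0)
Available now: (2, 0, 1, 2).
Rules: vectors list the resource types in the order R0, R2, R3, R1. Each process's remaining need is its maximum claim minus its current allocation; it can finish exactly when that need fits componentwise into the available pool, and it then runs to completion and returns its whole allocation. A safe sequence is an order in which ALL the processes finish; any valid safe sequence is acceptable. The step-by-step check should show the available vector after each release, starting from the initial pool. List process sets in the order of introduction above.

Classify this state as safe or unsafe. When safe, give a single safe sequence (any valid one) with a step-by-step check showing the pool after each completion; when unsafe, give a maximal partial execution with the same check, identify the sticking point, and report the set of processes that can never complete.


The state is UNSAFE.
Key observation: R3 is the bottleneck — with J5, J7 done the pool holds (4, 3, 2, 2), short of every remaining need.
A maximal execution: J5, J7 — then nothing else fits. Verifying each step:
  pool = (2, 0, 1, 2)
  run J5 (needs (1, 0, 1, 1), free (2, 0, 1, 2)); after release of (1, 3, 1, 0) the pool is (3, 3, 2, 2)
  run J7 (needs (0, 2, 1, 0), free (3, 3, 2, 2)); after release of (1, 0, 0, 0) the pool is (4, 3, 2, 2)
  J6 cannot run: need (4, 1, 3, 0) vs free (4, 3, 2, 2) (insufficient R3)
  J1 cannot run: need (1, 1, 3, 0) vs free (4, 3, 2, 2) (insufficient R3)
Permanently blocked: J6 and J1.


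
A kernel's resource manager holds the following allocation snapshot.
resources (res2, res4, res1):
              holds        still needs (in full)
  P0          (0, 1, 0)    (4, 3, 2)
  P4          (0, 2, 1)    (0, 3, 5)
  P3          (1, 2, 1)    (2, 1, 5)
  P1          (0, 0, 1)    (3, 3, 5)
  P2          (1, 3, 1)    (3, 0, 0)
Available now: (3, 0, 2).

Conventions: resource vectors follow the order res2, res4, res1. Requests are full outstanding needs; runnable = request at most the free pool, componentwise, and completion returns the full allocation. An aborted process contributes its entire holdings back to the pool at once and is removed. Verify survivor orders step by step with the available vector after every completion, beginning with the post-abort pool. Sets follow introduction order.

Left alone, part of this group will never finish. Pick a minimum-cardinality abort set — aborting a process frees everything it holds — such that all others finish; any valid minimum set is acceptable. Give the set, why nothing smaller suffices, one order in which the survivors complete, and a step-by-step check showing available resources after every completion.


The answer: abort P4 and P3.
Key observation: P1 was stuck for good until P4 and P3 gave back (1, 4, 2); in the order shown it finishes at step 3.
Why nothing smaller works — every single abort fails: P0 alone leaves P4 blocked (short on res1); P4 alone leaves P3 blocked (short on res1); P3 alone leaves P4 blocked (short on res1); P1 alone leaves P4 blocked (short on res1); P2 alone leaves P4 blocked (short on res1).
One survivor order: P0, P2, P1. Walking it through (post-abort pool first):
  pool = (4, 4, 4)
  run P0 (needs (4, 3, 2), free (4, 4, 4)); after release of (0, 1, 0) the pool is (4, 5, 4)
  run P2 (needs (3, 0, 0), free (4, 5, 4)); after release of (1, 3, 1) the pool is (5, 8, 5)
  run P1 (needs (3, 3, 5), free (5, 8, 5)); after release of (0, 0, 1) the pool is (5, 8, 6)


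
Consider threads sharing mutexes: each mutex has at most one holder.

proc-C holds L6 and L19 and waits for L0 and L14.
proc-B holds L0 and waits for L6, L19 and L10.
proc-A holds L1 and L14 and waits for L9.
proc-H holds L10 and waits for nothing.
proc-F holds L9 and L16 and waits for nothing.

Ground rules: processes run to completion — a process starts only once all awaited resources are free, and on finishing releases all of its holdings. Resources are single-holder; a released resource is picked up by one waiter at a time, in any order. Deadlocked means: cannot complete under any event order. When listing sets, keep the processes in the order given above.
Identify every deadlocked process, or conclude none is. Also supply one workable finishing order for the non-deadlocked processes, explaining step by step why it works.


Deadlocked set: proc-C and proc-B.
Key observation: proc-C -> proc-B -> proc-C is a circular wait — nothing in it can go first; no other process is dragged down with it.
A valid finishing order for the others: proc-F, proc-H, proc-A.
Check, step by step:
  run proc-F (it waits on nothing); releases L9 and L16
  run proc-H (it waits on nothing); releases L10
  proc-A waits on L9 — all released -> runs and releases L1 and L14


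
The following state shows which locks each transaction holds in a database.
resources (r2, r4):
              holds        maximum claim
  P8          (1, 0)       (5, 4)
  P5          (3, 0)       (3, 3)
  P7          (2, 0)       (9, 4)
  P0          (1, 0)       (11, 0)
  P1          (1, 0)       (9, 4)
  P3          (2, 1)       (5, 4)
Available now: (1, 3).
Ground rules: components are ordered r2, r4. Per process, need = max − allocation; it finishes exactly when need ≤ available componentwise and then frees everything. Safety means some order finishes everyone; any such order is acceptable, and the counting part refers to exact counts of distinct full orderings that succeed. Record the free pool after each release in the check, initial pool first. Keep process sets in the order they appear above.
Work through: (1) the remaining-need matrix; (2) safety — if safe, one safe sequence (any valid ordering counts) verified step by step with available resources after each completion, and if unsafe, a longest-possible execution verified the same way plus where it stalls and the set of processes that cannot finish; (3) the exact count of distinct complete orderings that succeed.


(1) Need matrix, components ordered r2, r4:
  P8: (4, 4)
  P5: (0, 3)
  P7: (7, 4)
  P0: (10, 0)
  P1: (8, 4)
  P3: (3, 3)
(2) SAFE, for example via the order P5, P3, P8, P7, P1, P0.
Key observation: P5 is the earliest step where a requested resource binds exactly: need (0, 3), pool (1, 3) at its turn.
Check, step by step:
  pool = (1, 3)
  P5: need (0, 3) fits (1, 3); releases (3, 0), pool now (4, 3)
  P3: need (3, 3) fits (4, 3); releases (2, 1), pool now (6, 4)
  P8: need (4, 4) fits (6, 4); releases (1, 0), pool now (7, 4)
  P7: need (7, 4) fits (7, 4); releases (2, 0), pool now (9, 4)
  P1: need (8, 4) fits (9, 4); releases (1, 0), pool now (10, 4)
  P0: need (10, 0) fits (10, 4); releases (1, 0), pool now (11, 4)
(3) Exactly 1 of the possible complete orderings is a safe sequence.


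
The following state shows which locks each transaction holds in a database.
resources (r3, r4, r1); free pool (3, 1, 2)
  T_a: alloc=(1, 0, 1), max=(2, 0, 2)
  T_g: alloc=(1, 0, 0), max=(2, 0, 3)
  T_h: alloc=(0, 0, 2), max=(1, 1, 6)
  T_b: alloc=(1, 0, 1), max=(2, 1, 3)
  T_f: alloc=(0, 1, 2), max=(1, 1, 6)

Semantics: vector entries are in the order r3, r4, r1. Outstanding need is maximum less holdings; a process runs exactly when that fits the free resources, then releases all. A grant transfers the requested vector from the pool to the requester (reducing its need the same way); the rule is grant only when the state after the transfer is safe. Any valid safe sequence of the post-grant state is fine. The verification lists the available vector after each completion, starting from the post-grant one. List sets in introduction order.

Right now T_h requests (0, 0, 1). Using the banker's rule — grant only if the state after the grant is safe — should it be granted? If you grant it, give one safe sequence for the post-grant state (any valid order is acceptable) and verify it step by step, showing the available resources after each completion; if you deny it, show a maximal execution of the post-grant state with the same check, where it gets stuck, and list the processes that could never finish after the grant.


GRANT — the state after the grant stays safe, e.g. via T_a, T_b, T_h, T_f, T_g.
Key observation: (3, 1, 1) free after granting still covers T_a first, and each release covers the next.
Verifying the post-grant state step by step:
  pool = (3, 1, 1)
  T_a: need (1, 0, 1) fits (3, 1, 1); releases (1, 0, 1), pool now (4, 1, 2)
  T_b: need (1, 1, 2) fits (4, 1, 2); releases (1, 0, 1), pool now (5, 1, 3)
  T_h: need (1, 1, 3) fits (5, 1, 3); releases (0, 0, 3), pool now (5, 1, 6)
  T_f: need (1, 0, 4) fits (5, 1, 6); releases (0, 1, 2), pool now (5, 2, 8)
  T_g: need (1, 0, 3) fits (5, 2, 8); releases (1, 0, 0), pool now (6, 2, 8)


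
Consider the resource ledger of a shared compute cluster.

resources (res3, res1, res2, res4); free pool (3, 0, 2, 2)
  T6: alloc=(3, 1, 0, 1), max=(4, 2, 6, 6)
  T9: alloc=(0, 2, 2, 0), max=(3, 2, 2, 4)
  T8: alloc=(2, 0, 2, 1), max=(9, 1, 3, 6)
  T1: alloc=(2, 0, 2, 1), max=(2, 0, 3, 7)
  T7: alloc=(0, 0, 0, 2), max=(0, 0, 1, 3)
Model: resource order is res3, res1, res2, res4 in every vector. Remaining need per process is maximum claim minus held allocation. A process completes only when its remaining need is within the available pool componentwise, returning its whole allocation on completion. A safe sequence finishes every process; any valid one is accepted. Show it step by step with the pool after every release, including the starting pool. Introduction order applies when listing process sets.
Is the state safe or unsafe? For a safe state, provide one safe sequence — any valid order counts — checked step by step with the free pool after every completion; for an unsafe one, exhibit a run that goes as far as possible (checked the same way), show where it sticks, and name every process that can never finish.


UNSAFE.
Key observation: no order helps: past T7, T9, the free pool tops out at (3, 2, 4, 4), below what each blocked process needs in res4.
The run T7, T9 cannot be extended any further. Walking it through:
  pool = (3, 0, 2, 2)
  run T7 (needs (0, 0, 1, 1), free (3, 0, 2, 2)); after release of (0, 0, 0, 2) the pool is (3, 0, 2, 4)
  run T9 (needs (3, 0, 0, 4), free (3, 0, 2, 4)); after release of (0, 2, 2, 0) the pool is (3, 2, 4, 4)
  blocked: T6 wants (1, 1, 6, 5), pool (3, 2, 4, 4) — not enough res2 and res4
  blocked: T8 wants (7, 1, 1, 5), pool (3, 2, 4, 4) — not enough res3 and res4
  blocked: T1 wants (0, 0, 1, 6), pool (3, 2, 4, 4) — not enough res4
Never able to finish: T6, T8 and T1.


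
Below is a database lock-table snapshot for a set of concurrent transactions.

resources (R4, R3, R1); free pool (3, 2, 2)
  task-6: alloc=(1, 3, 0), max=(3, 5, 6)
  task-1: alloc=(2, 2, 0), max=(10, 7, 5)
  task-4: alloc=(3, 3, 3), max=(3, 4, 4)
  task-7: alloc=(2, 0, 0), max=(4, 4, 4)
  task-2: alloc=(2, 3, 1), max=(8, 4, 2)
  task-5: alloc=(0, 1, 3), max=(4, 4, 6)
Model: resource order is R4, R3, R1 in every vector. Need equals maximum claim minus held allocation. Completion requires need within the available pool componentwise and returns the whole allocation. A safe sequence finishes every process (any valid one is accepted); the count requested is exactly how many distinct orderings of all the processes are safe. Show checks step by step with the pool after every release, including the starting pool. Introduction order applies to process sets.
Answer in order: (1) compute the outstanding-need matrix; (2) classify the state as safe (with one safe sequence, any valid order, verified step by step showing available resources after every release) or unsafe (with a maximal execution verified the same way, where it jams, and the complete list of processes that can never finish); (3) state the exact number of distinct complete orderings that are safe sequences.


(1) Need matrix, components ordered R4, R3, R1:
  task-6: (2, 2, 6)
  task-1: (8, 5, 5)
  task-4: (0, 1, 1)
  task-7: (2, 4, 4)
  task-2: (6, 1, 1)
  task-5: (4, 3, 3)
(2) The state is SAFE; one workable sequence: task-4, task-2, task-1, task-6, task-7, task-5.
Key observation: the order's first zero-slack moment is task-2 ((6, 1, 1) needed, (6, 5, 5) free — a requested resource with nothing to spare).
Check, step by step:
  pool = (3, 2, 2)
  task-4: need (0, 1, 1) fits (3, 2, 2); releases (3, 3, 3), pool now (6, 5, 5)
  task-2: need (6, 1, 1) fits (6, 5, 5); releases (2, 3, 1), pool now (8, 8, 6)
  task-1: need (8, 5, 5) fits (8, 8, 6); releases (2, 2, 0), pool now (10, 10, 6)
  task-6: need (2, 2, 6) fits (10, 10, 6); releases (1, 3, 0), pool now (11, 13, 6)
  task-7: need (2, 4, 4) fits (11, 13, 6); releases (2, 0, 0), pool now (13, 13, 6)
  task-5: need (4, 3, 3) fits (13, 13, 6); releases (0, 1, 3), pool now (13, 14, 9)
(3) Precisely 56 of the possible complete orderings are safe sequences.


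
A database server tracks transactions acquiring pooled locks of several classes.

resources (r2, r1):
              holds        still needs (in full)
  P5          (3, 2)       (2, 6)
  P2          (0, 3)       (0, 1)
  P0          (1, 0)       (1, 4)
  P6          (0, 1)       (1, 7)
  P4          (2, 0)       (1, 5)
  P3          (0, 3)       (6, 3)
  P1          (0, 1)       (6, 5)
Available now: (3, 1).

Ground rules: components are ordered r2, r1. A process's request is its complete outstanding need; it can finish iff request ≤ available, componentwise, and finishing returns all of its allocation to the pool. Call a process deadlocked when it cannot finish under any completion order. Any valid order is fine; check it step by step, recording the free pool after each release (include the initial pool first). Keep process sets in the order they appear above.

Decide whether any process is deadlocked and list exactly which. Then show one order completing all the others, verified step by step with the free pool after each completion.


Deadlocked set: P5, P6, P4, P3 and P1.
Key observation: after P2, P0 the pool peaks at (4, 4), and each blocked process is short somewhere: P5 on r1; P6 on r1; P4 on r1; P3 on r2; P1 on r2, r1.
The rest can finish in the order P2, P0. Check, step by step:
  pool = (3, 1)
  P2: need (0, 1) fits (3, 1); releases (0, 3), pool now (3, 4)
  P0: need (1, 4) fits (3, 4); releases (1, 0), pool now (4, 4)
None of the blocked processes ever fits:
  P5 still needs (2, 6) but only (4, 4) is free — short on r1
  P6 still needs (1, 7) but only (4, 4) is free — short on r1
  P4 still needs (1, 5) but only (4, 4) is free — short on r1
  P3 still needs (6, 3) but only (4, 4) is free — short on r2
  P1 still needs (6, 5) but only (4, 4) is free — short on r2 and r1


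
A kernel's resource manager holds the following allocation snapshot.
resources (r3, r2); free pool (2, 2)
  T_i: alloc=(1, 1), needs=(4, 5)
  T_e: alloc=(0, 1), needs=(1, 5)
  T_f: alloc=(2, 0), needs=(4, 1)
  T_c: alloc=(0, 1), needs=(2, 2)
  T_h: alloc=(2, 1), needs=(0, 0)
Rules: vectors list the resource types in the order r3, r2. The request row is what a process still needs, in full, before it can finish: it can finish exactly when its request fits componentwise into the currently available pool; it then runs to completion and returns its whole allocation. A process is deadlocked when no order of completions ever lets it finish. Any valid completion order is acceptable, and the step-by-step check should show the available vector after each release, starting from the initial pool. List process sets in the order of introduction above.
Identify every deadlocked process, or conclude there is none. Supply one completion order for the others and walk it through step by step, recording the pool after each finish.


Deadlocked: T_i and T_e.
Key observation: even finishing T_c, T_h, T_f leaves just (6, 4) free — too little r2 for any of the remaining processes.
One completion order for the rest: T_c, T_h, T_f. Verifying each step:
  pool = (2, 2)
  T_c: need (2, 2) fits (2, 2); releases (0, 1), pool now (2, 3)
  T_h: need (0, 0) fits (2, 3); releases (2, 1), pool now (4, 4)
  T_f: need (4, 1) fits (4, 4); releases (2, 0), pool now (6, 4)
None of the blocked processes ever fits:
  blocked: T_i wants (4, 5), pool (6, 4) — not enough r2
  blocked: T_e wants (1, 5), pool (6, 4) — not enough r2


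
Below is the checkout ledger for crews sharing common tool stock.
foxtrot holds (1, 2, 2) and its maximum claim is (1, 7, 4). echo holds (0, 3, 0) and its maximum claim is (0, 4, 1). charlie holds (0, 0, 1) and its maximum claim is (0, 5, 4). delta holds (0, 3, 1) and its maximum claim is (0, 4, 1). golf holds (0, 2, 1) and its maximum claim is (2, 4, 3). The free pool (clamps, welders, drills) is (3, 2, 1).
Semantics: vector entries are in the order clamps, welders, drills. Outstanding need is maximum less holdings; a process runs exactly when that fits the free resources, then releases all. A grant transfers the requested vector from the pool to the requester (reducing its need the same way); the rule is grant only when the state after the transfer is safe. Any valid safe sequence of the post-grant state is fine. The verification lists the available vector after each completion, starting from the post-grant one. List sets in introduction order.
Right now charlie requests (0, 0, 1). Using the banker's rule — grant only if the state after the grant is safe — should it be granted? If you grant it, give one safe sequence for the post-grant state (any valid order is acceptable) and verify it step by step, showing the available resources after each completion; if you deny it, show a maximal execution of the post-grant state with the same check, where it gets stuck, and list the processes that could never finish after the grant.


DENY. Granting would leave the state unsafe.
Key observation: after delta, echo complete, (3, 8, 1) is the best the pool ever gets, yet each leftover process wants more drills.
Pretend the grant happened; the run delta, echo goes as far as possible. Verifying each step:
  pool = (3, 2, 0)
  delta needs (0, 1, 0) <= (3, 2, 0) -> finishes; pool += (0, 3, 1) = (3, 5, 1)
  echo needs (0, 1, 1) <= (3, 5, 1) -> finishes; pool += (0, 3, 0) = (3, 8, 1)
  foxtrot still needs (0, 5, 2) but only (3, 8, 1) is free — short on drills
  charlie still needs (0, 5, 2) but only (3, 8, 1) is free — short on drills
  golf still needs (2, 2, 2) but only (3, 8, 1) is free — short on drills
Post-grant, the permanently blocked set is foxtrot, charlie and golf.


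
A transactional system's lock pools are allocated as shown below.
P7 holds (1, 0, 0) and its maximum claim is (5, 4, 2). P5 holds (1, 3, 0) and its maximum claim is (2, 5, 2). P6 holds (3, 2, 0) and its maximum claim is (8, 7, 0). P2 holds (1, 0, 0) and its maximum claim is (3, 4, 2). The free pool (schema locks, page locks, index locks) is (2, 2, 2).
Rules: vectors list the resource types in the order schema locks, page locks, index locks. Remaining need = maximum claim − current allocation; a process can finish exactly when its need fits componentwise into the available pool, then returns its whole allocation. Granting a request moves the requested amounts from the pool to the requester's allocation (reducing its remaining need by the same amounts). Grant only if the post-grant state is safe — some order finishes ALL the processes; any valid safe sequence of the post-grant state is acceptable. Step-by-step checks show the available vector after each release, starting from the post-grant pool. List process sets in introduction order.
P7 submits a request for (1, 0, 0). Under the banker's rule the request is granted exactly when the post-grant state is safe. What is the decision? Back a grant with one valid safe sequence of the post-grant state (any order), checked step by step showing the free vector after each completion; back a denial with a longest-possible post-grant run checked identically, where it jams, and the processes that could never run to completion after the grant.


GRANT. The post-grant state is safe; one safe sequence: P5, P2, P7, P6.
Key observation: granting shrinks the pool to (1, 2, 2), yet P5 still fits and the chain goes through.
Step-by-step check of the post-grant state:
  pool = (1, 2, 2)
  P5: need (1, 2, 2) fits (1, 2, 2); releases (1, 3, 0), pool now (2, 5, 2)
  P2: need (2, 4, 2) fits (2, 5, 2); releases (1, 0, 0), pool now (3, 5, 2)
  P7: need (3, 4, 2) fits (3, 5, 2); releases (2, 0, 0), pool now (5, 5, 2)
  P6: need (5, 5, 0) fits (5, 5, 2); releases (3, 2, 0), pool now (8, 7, 2)


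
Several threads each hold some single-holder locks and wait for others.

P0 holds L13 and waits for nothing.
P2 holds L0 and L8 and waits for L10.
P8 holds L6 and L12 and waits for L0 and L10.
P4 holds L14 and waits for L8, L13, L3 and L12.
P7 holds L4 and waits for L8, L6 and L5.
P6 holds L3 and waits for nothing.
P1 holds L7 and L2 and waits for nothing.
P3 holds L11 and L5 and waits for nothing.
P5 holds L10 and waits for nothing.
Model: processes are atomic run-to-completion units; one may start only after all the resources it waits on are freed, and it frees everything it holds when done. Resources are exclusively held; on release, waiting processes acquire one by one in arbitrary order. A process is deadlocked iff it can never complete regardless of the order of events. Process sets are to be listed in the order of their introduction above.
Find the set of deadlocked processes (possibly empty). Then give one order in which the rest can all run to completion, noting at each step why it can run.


Nothing here is deadlocked.
Key observation: all waits point, directly or indirectly, at processes that can finish, so nothing is permanently blocked.
One completion order for the rest: P0, P5, P2, P6, P8, P3, P1, P7, P4.
Verifying each step:
  run P0 (it waits on nothing); releases L13
  run P5 (it waits on nothing); releases L10
  P2 waits on L10 — all released -> runs and releases L0 and L8
  run P6 (it waits on nothing); releases L3
  P8 waits on L0 and L10 — all released -> runs and releases L6 and L12
  run P3 (it waits on nothing); releases L11 and L5
  run P1 (it waits on nothing); releases L7 and L2
  P7 waits on L8, L6 and L5 — all released -> runs and releases L4
  P4 waits on L8, L13, L3 and L12 — all released -> runs and releases L14


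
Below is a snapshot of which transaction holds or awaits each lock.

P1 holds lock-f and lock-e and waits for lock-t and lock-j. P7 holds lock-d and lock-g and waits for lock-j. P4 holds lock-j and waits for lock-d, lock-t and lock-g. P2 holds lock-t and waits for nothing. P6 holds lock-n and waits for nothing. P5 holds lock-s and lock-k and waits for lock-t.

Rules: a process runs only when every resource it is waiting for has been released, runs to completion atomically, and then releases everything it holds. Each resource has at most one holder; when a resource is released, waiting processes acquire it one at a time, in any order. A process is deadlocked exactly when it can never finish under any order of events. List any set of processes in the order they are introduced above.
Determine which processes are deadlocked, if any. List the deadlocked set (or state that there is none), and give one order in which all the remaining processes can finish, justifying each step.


Deadlocked: P1, P7 and P4.
Key observation: the knot is the closed ring of waits P4 -> P7 -> P4; P1 waits into the deadlock from upstream.
The rest can finish in the order P2, P6, P5.
Check, step by step:
  run P2 (it waits on nothing); releases lock-t
  run P6 (it waits on nothing); releases lock-n
  P5: everything it awaited (lock-t) is free; runs, freeing lock-s and lock-k


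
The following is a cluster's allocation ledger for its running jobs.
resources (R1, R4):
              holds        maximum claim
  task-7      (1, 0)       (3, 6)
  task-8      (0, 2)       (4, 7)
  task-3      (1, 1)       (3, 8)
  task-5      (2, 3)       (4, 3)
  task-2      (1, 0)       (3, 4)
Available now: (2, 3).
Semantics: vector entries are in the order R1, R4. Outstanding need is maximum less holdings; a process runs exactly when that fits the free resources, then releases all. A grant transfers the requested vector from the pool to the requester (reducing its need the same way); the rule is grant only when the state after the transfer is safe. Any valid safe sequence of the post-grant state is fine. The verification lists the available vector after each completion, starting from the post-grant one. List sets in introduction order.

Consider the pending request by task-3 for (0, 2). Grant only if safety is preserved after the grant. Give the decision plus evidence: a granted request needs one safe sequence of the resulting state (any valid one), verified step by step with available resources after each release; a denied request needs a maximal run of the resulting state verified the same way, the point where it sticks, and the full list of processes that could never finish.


DENY: after the grant no complete ordering would exist.
Key observation: R4 is the bottleneck — with task-5, task-2 done the pool holds (5, 4), short of every remaining need.
On the post-grant state, task-5, task-2 is a maximal run — nothing extends it. Walking it through:
  pool = (2, 1)
  task-5: need (2, 0) fits (2, 1); releases (2, 3), pool now (4, 4)
  task-2: need (2, 4) fits (4, 4); releases (1, 0), pool now (5, 4)
  task-7 cannot run: need (2, 6) vs free (5, 4) (insufficient R4)
  task-8 cannot run: need (4, 5) vs free (5, 4) (insufficient R4)
  task-3 cannot run: need (2, 5) vs free (5, 4) (insufficient R4)
Had the request been granted, task-7, task-8 and task-3 could never finish.


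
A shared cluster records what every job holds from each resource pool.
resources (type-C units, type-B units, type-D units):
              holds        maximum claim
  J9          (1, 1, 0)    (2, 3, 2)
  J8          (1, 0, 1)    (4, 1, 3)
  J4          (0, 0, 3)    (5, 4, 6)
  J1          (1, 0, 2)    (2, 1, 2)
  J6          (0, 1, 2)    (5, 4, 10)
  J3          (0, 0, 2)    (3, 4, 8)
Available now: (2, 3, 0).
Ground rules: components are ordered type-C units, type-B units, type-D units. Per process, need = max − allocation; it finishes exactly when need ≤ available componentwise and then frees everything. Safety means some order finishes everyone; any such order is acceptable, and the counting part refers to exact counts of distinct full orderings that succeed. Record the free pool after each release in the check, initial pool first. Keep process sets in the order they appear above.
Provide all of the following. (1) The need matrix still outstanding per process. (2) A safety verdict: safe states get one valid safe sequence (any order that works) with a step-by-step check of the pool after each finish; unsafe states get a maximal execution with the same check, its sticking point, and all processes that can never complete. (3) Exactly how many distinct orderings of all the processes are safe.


(1) Need matrix, components ordered type-C units, type-B units, type-D units:
  J9: (1, 2, 2)
  J8: (3, 1, 2)
  J4: (5, 4, 3)
  J1: (1, 1, 0)
  J6: (5, 3, 8)
  J3: (3, 4, 6)
(2) SAFE — a valid safe sequence is J1, J8, J9, J4, J3, J6.
Key observation: J8 is the earliest step where a requested resource binds exactly: need (3, 1, 2), pool (3, 3, 2) at its turn.
Walking it through:
  pool = (2, 3, 0)
  run J1 (needs (1, 1, 0), free (2, 3, 0)); after release of (1, 0, 2) the pool is (3, 3, 2)
  run J8 (needs (3, 1, 2), free (3, 3, 2)); after release of (1, 0, 1) the pool is (4, 3, 3)
  run J9 (needs (1, 2, 2), free (4, 3, 3)); after release of (1, 1, 0) the pool is (5, 4, 3)
  run J4 (needs (5, 4, 3), free (5, 4, 3)); after release of (0, 0, 3) the pool is (5, 4, 6)
  run J3 (needs (3, 4, 6), free (5, 4, 6)); after release of (0, 0, 2) the pool is (5, 4, 8)
  run J6 (needs (5, 3, 8), free (5, 4, 8)); after release of (0, 1, 2) the pool is (5, 5, 10)
(3) Exactly 2 of the possible complete orderings are safe sequences.


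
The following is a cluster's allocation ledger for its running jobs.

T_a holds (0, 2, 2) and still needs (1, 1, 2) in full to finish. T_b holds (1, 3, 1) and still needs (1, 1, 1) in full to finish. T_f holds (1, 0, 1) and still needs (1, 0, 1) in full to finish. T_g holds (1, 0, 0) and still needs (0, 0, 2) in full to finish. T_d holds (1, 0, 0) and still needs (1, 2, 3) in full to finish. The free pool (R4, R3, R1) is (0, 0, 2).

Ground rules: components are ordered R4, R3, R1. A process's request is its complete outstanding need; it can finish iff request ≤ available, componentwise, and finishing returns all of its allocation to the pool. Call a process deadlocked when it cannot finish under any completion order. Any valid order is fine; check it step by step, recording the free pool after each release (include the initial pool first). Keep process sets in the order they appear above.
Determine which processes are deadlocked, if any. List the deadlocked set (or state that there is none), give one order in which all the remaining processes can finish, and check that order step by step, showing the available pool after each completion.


Deadlocked: T_a, T_b and T_d.
Key observation: the pool after T_g, T_f is (2, 0, 3); every surviving request exceeds it in R3, so progress ends there.
One completion order for the rest: T_g, T_f. Check, step by step:
  pool = (0, 0, 2)
  T_g needs (0, 0, 2) <= (0, 0, 2) -> finishes; pool += (1, 0, 0) = (1, 0, 2)
  T_f needs (1, 0, 1) <= (1, 0, 2) -> finishes; pool += (1, 0, 1) = (2, 0, 3)
The blocked processes can never fit:
  T_a still needs (1, 1, 2) but only (2, 0, 3) is free — short on R3
  T_b still needs (1, 1, 1) but only (2, 0, 3) is free — short on R3
  T_d still needs (1, 2, 3) but only (2, 0, 3) is free — short on R3


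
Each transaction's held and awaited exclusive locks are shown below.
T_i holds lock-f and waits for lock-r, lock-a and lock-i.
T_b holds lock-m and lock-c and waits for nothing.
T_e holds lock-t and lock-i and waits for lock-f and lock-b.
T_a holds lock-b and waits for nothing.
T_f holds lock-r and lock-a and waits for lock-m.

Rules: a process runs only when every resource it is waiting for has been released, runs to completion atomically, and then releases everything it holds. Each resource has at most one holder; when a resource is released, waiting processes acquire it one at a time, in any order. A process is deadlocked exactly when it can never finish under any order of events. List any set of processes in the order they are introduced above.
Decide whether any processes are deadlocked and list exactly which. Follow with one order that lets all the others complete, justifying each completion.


Deadlocked set: T_i and T_e.
Key observation: the cycle T_i -> T_e -> T_i can never break — each member waits on the next; no other process is dragged down with it.
One completion order for the rest: T_b, T_f, T_a.
Check, step by step:
  T_b: no waits; runs immediately, freeing lock-m and lock-c
  run T_f (all its waits — lock-m — are resolved); releases lock-r and lock-a
  T_a: no waits; runs immediately, freeing lock-b


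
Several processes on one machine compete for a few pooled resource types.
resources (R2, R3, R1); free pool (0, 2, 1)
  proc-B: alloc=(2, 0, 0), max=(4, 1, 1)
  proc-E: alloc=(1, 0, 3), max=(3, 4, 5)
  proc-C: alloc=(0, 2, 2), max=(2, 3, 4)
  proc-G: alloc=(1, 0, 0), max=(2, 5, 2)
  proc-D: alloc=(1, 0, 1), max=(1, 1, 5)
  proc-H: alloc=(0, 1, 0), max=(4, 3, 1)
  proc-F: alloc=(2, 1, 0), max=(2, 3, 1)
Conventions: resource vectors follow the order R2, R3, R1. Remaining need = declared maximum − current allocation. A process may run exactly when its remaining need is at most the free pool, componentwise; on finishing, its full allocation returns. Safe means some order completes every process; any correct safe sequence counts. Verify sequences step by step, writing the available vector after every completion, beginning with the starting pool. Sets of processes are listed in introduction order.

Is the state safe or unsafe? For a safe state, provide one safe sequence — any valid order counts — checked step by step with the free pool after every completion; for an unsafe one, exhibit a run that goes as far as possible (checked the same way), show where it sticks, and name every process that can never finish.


UNSAFE.
Key observation: once proc-F, proc-B, proc-H finish, the pool peaks at (4, 4, 1) — and every remaining process still needs more R1 than that.
The run proc-F, proc-B, proc-H cannot be extended any further. Check, step by step:
  pool = (0, 2, 1)
  proc-F needs (0, 2, 1) <= (0, 2, 1) -> finishes; pool += (2, 1, 0) = (2, 3, 1)
  proc-B needs (2, 1, 1) <= (2, 3, 1) -> finishes; pool += (2, 0, 0) = (4, 3, 1)
  proc-H needs (4, 2, 1) <= (4, 3, 1) -> finishes; pool += (0, 1, 0) = (4, 4, 1)
  proc-E still needs (2, 4, 2) but only (4, 4, 1) is free — short on R1
  proc-C still needs (2, 1, 2) but only (4, 4, 1) is free — short on R1
  proc-G still needs (1, 5, 2) but only (4, 4, 1) is free — short on R3 and R1
  proc-D still needs (0, 1, 4) but only (4, 4, 1) is free — short on R1
Never able to finish: proc-E, proc-C, proc-G and proc-D.
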